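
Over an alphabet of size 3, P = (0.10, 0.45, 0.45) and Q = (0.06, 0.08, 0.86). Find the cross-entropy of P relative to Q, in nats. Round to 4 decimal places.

H(P,Q) = −Σ p·ln q.
  −0.10·ln(0.06) = 0.28134
  −0.45·ln(0.08) = 1.13658
  −0.45·ln(0.86) = 0.06787
H(P,Q) = 1.4858 nats.

1.4858 nats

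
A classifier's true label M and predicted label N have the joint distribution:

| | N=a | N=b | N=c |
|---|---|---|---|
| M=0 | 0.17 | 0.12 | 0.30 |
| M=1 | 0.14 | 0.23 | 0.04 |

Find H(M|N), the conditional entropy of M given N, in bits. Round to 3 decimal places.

Marginals: p(M) = (0.5900, 0.4100), p(N) = (0.3100, 0.3500, 0.3400).
H(M|N) = Σ p(N) · H(M|N=·).
  N=a: p=0.3100, H(M|N=a) = 0.9932
  N=b: p=0.3500, H(M|N=b) = 0.9275
  N=c: p=0.3400, H(M|N=c) = 0.5226
Weighted sum = 0.810 bits.

0.810 bits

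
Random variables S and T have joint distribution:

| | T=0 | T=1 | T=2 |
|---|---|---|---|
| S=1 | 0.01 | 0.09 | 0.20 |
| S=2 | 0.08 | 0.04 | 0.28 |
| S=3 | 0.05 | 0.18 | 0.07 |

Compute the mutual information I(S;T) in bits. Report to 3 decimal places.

Marginals: p(S) = (0.3000, 0.4000, 0.3000), p(T) = (0.1400, 0.3100, 0.5500).
I(S;T) = Σ p(x,y)·log₂[p(x,y)/(p(x)p(y))].
  (1,0): 0.01·log₂(0.2381) = -0.0207
  (1,1): 0.09·log₂(0.9677) = -0.0043
  (1,2): 0.20·log₂(1.2121) = 0.0555
  (2,0): 0.08·log₂(1.4286) = 0.0412
  (2,1): 0.04·log₂(0.3226) = -0.0653
  (2,2): 0.28·log₂(1.2727) = 0.0974
  (3,0): 0.05·log₂(1.1905) = 0.0126
  (3,1): 0.18·log₂(1.9355) = 0.1715
  (3,2): 0.07·log₂(0.4242) = -0.0866
Sum = 0.201 bits.

0.201 bits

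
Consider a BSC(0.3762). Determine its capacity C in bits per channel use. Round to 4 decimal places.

0.0447 bits

Binary symmetric channel: C = 1 − h₂(ε) where h₂ is the binary entropy function.
h₂(0.3762) = −0.3762·log₂0.3762 − 0.6238·log₂0.6238 = 0.9553.
C = 1 − 0.9553 = 0.0447 bits per channel use.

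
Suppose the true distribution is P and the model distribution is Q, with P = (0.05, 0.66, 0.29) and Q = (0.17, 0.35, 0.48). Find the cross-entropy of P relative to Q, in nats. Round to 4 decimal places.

H(P,Q) = −Σ p·ln q.
  −0.05·ln(0.17) = 0.08860
  −0.66·ln(0.35) = 0.69288
  −0.29·ln(0.48) = 0.21285
H(P,Q) = 0.9943 nats.

0.9943 nats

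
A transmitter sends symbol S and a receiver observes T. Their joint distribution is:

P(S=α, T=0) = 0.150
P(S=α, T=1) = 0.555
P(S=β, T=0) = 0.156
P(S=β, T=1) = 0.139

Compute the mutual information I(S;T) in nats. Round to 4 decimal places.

Marginals: p(S) = (0.7050, 0.2950), p(T) = (0.3060, 0.6940).
I(S;T) = H(S) + H(T) − H(S,T).
H(S) = 0.6066, H(T) = 0.6159, H(S,T) = 1.1755.
I(S;T) = 0.6066 + 0.6159 − 1.1755 = 0.0470 nats.

0.0470 nats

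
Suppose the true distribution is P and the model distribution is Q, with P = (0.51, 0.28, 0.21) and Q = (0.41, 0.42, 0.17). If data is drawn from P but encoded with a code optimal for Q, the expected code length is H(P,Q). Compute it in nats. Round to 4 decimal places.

H(P,Q) = −Σ p·ln q.
  −0.51·ln(0.41) = 0.45472
  −0.28·ln(0.42) = 0.24290
  −0.21·ln(0.17) = 0.37211
H(P,Q) = 1.0697 nats.

1.0697 nats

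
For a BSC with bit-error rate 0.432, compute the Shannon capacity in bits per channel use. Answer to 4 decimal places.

0.0134 bits

Binary symmetric channel: C = 1 − h₂(ε) where h₂ is the binary entropy function.
h₂(0.432) = −0.432·log₂0.432 − 0.568·log₂0.568 = 0.9866.
C = 1 − 0.9866 = 0.0134 bits per channel use.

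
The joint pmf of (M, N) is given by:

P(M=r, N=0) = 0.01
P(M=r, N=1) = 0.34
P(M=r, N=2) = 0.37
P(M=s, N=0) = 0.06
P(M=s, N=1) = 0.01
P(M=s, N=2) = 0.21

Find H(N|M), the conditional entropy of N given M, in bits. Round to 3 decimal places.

Chain rule: H(N|M) = H(M,N) − H(M).
Marginals: p(M) = (0.7200, 0.2800), p(N) = (0.0700, 0.3500, 0.5800).
H(M,N) = 1.9091 bits; H(M) = 0.8555 bits.
H(N|M) = 1.9091 − 0.8555 = 1.054 bits.

1.054 bits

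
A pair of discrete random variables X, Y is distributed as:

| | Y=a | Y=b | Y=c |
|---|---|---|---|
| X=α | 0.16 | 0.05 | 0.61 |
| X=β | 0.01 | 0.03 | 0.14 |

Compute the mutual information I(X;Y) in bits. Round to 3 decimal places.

Marginals: p(X) = (0.8200, 0.1800), p(Y) = (0.1700, 0.0800, 0.7500).
I(X;Y) = Σ p(x,y)·log₂[p(x,y)/(p(x)p(y))].
  (α,a): 0.16·log₂(1.1478) = 0.0318
  (α,b): 0.05·log₂(0.7622) = -0.0196
  (α,c): 0.61·log₂(0.9919) = -0.0072
  (β,a): 0.01·log₂(0.3268) = -0.0161
  (β,b): 0.03·log₂(2.0833) = 0.0318
  (β,c): 0.14·log₂(1.0370) = 0.0073
Sum = 0.028 bits.

0.028 bits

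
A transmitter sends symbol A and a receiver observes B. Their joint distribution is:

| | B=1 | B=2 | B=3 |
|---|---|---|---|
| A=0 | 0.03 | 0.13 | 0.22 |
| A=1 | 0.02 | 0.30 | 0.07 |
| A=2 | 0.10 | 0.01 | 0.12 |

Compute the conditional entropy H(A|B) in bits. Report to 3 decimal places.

1.224 bits

Marginals: p(A) = (0.3800, 0.3900, 0.2300), p(B) = (0.1500, 0.4400, 0.4100).
H(A|B) = Σ p(B) · H(A|B=·).
  B=1: p=0.1500, H(A|B=1) = 1.2419
  B=2: p=0.4400, H(A|B=2) = 1.0205
  B=3: p=0.4100, H(A|B=3) = 1.4361
Weighted sum = 1.224 bits.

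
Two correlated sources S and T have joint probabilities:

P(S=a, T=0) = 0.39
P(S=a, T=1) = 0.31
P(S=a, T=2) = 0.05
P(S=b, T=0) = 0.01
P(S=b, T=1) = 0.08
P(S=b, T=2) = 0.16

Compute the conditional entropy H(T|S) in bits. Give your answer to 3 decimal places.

1.239 bits

Marginals: p(S) = (0.7500, 0.2500), p(T) = (0.4000, 0.3900, 0.2100).
H(T|S) = Σ p(S) · H(T|S=·).
  S=a: p=0.7500, H(T|S=a) = 1.2779
  S=b: p=0.2500, H(T|S=b) = 1.1239
Weighted sum = 1.239 bits.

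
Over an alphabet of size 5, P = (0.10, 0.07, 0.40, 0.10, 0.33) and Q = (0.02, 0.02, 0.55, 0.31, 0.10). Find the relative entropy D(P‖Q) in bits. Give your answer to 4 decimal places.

D(P‖Q) = Σ p·log₂(p/q).
  0.10·log₂(0.10/0.02) = 0.23219
  0.07·log₂(0.07/0.02) = 0.12651
  0.40·log₂(0.40/0.55) = -0.18377
  0.10·log₂(0.10/0.31) = -0.16323
  0.33·log₂(0.33/0.10) = 0.56841
D(P‖Q) = 0.5801 bits.

0.5801 bits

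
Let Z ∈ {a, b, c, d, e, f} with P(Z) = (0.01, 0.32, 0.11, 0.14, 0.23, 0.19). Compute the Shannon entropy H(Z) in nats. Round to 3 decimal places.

H(Z) = −Σ p·ln p.
  −(0.01)·ln(0.01) = 0.0461
  −(0.32)·ln(0.32) = 0.3646
  −(0.11)·ln(0.11) = 0.2428
  −(0.14)·ln(0.14) = 0.2753
  −(0.23)·ln(0.23) = 0.3380
  −(0.19)·ln(0.19) = 0.3155
Sum: 0.0461 + 0.3646 + 0.2428 + 0.2753 + 0.3380 + 0.3155 = 1.582 nats.

1.582 nats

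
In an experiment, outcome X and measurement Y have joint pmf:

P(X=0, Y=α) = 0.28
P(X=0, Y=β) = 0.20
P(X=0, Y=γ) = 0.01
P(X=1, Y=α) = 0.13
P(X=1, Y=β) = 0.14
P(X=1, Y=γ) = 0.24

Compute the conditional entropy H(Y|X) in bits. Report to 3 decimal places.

Chain rule: H(Y|X) = H(X,Y) − H(X).
Marginals: p(X) = (0.4900, 0.5100), p(Y) = (0.4100, 0.3400, 0.2500).
H(X,Y) = 2.3189 bits; H(X) = 0.9997 bits.
H(Y|X) = 2.3189 − 0.9997 = 1.319 bits.

1.319 bits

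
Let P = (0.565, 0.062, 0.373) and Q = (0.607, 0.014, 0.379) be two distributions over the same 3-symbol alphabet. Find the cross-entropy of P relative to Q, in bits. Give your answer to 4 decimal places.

H(P,Q) = −Σ p·log₂ q.
  −0.565·log₂(0.607) = 0.40693
  −0.062·log₂(0.014) = 0.38182
  −0.373·log₂(0.379) = 0.52210
H(P,Q) = 1.3109 bits.

1.3109 bits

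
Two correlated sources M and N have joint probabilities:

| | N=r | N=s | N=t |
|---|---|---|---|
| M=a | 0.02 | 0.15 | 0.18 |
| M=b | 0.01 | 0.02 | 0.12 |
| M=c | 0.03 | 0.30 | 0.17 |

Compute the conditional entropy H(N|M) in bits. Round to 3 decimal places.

1.182 bits

Chain rule: H(N|M) = H(M,N) − H(M).
Marginals: p(M) = (0.3500, 0.1500, 0.5000), p(N) = (0.0600, 0.4700, 0.4700).
H(M,N) = 2.6226 bits; H(M) = 1.4406 bits.
H(N|M) = 2.6226 − 1.4406 = 1.182 bits.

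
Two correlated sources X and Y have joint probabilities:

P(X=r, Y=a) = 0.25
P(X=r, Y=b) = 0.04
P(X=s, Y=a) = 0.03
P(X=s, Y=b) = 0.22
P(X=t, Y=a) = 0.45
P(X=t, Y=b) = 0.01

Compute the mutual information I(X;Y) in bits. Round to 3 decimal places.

Marginals: p(X) = (0.2900, 0.2500, 0.4600), p(Y) = (0.7300, 0.2700).
I(X;Y) = H(X) + H(Y) − H(X,Y).
H(X) = 1.5332, H(Y) = 0.8415, H(X,Y) = 1.9029.
I(X;Y) = 1.5332 + 0.8415 − 1.9029 = 0.472 bits.

0.472 bits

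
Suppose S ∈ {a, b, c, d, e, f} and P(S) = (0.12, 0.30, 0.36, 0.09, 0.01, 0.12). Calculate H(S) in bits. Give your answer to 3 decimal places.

2.165 bits

H(S) = −Σ p·log₂ p.
  −(0.12)·log₂(0.12) = 0.3671
  −(0.30)·log₂(0.30) = 0.5211
  −(0.36)·log₂(0.36) = 0.5306
  −(0.09)·log₂(0.09) = 0.3127
  −(0.01)·log₂(0.01) = 0.0664
  −(0.12)·log₂(0.12) = 0.3671
Sum: 0.3671 + 0.5211 + 0.5306 + 0.3127 + 0.0664 + 0.3671 = 2.165 bits.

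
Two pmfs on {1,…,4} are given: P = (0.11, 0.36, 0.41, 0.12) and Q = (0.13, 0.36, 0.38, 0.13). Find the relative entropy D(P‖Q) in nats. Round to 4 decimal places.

D(P‖Q) = Σ p·ln(p/q).
  0.11·ln(0.11/0.13) = -0.01838
  0.36·ln(0.36/0.36) = 0.00000
  0.41·ln(0.41/0.38) = 0.03115
  0.12·ln(0.12/0.13) = -0.00961
D(P‖Q) = 0.0032 nats.

0.0032 nats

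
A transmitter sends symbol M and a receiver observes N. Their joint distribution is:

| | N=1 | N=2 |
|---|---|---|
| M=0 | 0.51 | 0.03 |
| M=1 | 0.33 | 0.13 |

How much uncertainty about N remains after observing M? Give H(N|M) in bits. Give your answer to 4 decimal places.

Chain rule: H(N|M) = H(M,N) − H(M).
Marginals: p(M) = (0.5400, 0.4600), p(N) = (0.8400, 0.1600).
H(M,N) = 1.5577 bits; H(M) = 0.9954 bits.
H(N|M) = 1.5577 − 0.9954 = 0.5623 bits.

0.5623 bits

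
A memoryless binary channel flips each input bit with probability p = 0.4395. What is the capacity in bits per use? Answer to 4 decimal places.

Binary symmetric channel: C = 1 − h₂(ε) where h₂ is the binary entropy function.
h₂(0.4395) = −0.4395·log₂0.4395 − 0.5605·log₂0.5605 = 0.9894.
C = 1 − 0.9894 = 0.0106 bits per channel use.

0.0106 bits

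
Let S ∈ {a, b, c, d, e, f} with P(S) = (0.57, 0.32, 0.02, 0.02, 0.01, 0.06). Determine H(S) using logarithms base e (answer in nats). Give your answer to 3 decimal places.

H(S) = −Σ p·ln p.
  −(0.57)·ln(0.57) = 0.3204
  −(0.32)·ln(0.32) = 0.3646
  −(0.02)·ln(0.02) = 0.0782
  −(0.02)·ln(0.02) = 0.0782
  −(0.01)·ln(0.01) = 0.0461
  −(0.06)·ln(0.06) = 0.1688
Sum: 0.3204 + 0.3646 + 0.0782 + 0.0782 + 0.0461 + 0.1688 = 1.056 nats.

1.056 nats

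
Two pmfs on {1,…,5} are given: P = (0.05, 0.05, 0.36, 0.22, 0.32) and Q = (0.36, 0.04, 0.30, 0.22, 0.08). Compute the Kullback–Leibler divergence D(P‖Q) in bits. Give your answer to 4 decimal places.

0.6084 bits

D(P‖Q) = Σ p·log₂(p/q).
  0.05·log₂(0.05/0.36) = -0.14240
  0.05·log₂(0.05/0.04) = 0.01610
  0.36·log₂(0.36/0.30) = 0.09469
  0.22·log₂(0.22/0.22) = 0.00000
  0.32·log₂(0.32/0.08) = 0.64000
D(P‖Q) = 0.6084 bits.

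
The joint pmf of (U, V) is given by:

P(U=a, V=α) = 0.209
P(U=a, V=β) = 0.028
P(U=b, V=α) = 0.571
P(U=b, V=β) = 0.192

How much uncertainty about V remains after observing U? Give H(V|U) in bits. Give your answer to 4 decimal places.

0.7452 bits

Chain rule: H(V|U) = H(U,V) − H(U).
Marginals: p(U) = (0.2370, 0.7630), p(V) = (0.7800, 0.2200).
H(U,V) = 1.5352 bits; H(U) = 0.7900 bits.
H(V|U) = 1.5352 − 0.7900 = 0.7452 bits.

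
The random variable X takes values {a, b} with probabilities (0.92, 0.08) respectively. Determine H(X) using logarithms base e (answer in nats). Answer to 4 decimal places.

0.2788 nats

H(X) = −Σ p·ln p.
  −(0.92)·ln(0.92) = 0.07671
  −(0.08)·ln(0.08) = 0.20206
Sum: 0.07671 + 0.20206 = 0.2788 nats.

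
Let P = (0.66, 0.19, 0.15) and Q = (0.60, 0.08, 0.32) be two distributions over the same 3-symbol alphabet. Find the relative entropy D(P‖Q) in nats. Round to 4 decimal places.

D(P‖Q) = Σ p·ln(p/q).
  0.66·ln(0.66/0.60) = 0.06290
  0.19·ln(0.19/0.08) = 0.16435
  0.15·ln(0.15/0.32) = -0.11365
D(P‖Q) = 0.1136 nats.

0.1136 nats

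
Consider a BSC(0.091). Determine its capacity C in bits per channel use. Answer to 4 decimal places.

0.5602 bits

Binary symmetric channel: C = 1 − h₂(ε) where h₂ is the binary entropy function.
h₂(0.091) = −0.091·log₂0.091 − 0.909·log₂0.909 = 0.4398.
C = 1 − 0.4398 = 0.5602 bits per channel use.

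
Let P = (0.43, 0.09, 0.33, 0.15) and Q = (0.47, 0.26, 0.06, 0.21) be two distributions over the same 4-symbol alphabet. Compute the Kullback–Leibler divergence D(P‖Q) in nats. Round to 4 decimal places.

D(P‖Q) = Σ p·ln(p/q).
  0.43·ln(0.43/0.47) = -0.03825
  0.09·ln(0.09/0.26) = -0.09548
  0.33·ln(0.33/0.06) = 0.56257
  0.15·ln(0.15/0.21) = -0.05047
D(P‖Q) = 0.3784 nats.

0.3784 nats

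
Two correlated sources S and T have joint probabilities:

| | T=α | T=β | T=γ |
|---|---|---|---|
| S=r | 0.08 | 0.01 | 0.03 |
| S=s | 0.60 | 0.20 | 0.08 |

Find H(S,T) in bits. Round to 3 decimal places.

1.708 bits

H(S,T) = −Σ p(x,y)·log₂ p(x,y) over all 6 cells.
  cell (r,α): −0.08·log₂0.08 = 0.2915
  cell (r,β): −0.01·log₂0.01 = 0.0664
  cell (r,γ): −0.03·log₂0.03 = 0.1518
  cell (s,α): −0.60·log₂0.60 = 0.4422
  cell (s,β): −0.20·log₂0.20 = 0.4644
  cell (s,γ): −0.08·log₂0.08 = 0.2915
Sum = 1.708 bits.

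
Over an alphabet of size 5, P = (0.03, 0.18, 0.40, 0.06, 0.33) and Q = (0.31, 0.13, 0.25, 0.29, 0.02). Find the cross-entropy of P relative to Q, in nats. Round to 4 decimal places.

H(P,Q) = −Σ p·ln q.
  −0.03·ln(0.31) = 0.03514
  −0.18·ln(0.13) = 0.36724
  −0.40·ln(0.25) = 0.55452
  −0.06·ln(0.29) = 0.07427
  −0.33·ln(0.02) = 1.29097
H(P,Q) = 2.3221 nats.

2.3221 nats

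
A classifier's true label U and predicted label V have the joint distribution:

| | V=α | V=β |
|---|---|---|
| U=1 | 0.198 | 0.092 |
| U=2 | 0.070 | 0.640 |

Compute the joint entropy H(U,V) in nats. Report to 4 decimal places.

H(U,V) = −Σ p(x,y)·ln p(x,y) over all 4 cells.
  cell (1,α): −0.198·ln0.198 = 0.32066
  cell (1,β): −0.092·ln0.092 = 0.21951
  cell (2,α): −0.070·ln0.070 = 0.18615
  cell (2,β): −0.640·ln0.640 = 0.28562
Sum = 1.0119 nats.

1.0119 nats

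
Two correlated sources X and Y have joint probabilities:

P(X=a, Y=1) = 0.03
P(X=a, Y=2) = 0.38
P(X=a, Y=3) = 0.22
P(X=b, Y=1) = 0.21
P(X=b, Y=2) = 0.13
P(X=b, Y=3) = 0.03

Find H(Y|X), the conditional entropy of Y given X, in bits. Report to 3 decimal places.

Marginals: p(X) = (0.6300, 0.3700), p(Y) = (0.2400, 0.5100, 0.2500).
H(Y|X) = Σ p(X) · H(Y|X=·).
  X=a: p=0.6300, H(Y|X=a) = 1.1791
  X=b: p=0.3700, H(Y|X=b) = 1.2879
Weighted sum = 1.219 bits.

1.219 bits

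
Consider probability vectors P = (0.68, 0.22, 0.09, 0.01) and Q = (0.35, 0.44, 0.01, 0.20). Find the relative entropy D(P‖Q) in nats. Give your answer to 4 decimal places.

D(P‖Q) = Σ p·ln(p/q).
  0.68·ln(0.68/0.35) = 0.45163
  0.22·ln(0.22/0.44) = -0.15249
  0.09·ln(0.09/0.01) = 0.19775
  0.01·ln(0.01/0.20) = -0.02996
D(P‖Q) = 0.4669 nats.

0.4669 nats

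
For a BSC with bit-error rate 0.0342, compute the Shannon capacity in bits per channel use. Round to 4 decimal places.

Binary symmetric channel: C = 1 − h₂(ε) where h₂ is the binary entropy function.
h₂(0.0342) = −0.0342·log₂0.0342 − 0.9658·log₂0.9658 = 0.2150.
C = 1 − 0.2150 = 0.7850 bits per channel use.

0.7850 bits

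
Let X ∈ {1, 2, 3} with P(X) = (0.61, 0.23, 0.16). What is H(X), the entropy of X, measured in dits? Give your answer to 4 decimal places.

H(X) = −Σ p·log₁₀ p.
  −(0.61)·log₁₀(0.61) = 0.13095
  −(0.23)·log₁₀(0.23) = 0.14680
  −(0.16)·log₁₀(0.16) = 0.12734
Sum: 0.13095 + 0.14680 + 0.12734 = 0.4051 dits.

0.4051 dits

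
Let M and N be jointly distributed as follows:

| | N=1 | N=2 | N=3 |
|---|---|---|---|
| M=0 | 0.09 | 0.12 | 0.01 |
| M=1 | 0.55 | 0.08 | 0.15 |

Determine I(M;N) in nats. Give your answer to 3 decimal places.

Marginals: p(M) = (0.2200, 0.7800), p(N) = (0.6400, 0.2000, 0.1600).
I(M;N) = Σ p(x,y)·ln[p(x,y)/(p(x)p(y))].
  (0,1): 0.09·ln(0.6392) = -0.0403
  (0,2): 0.12·ln(2.7273) = 0.1204
  (0,3): 0.01·ln(0.2841) = -0.0126
  (1,1): 0.55·ln(1.1018) = 0.0533
  (1,2): 0.08·ln(0.5128) = -0.0534
  (1,3): 0.15·ln(1.2019) = 0.0276
Sum = 0.095 nats.

0.095 nats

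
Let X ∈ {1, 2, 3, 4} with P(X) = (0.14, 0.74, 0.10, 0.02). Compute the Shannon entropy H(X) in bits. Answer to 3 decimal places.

1.164 bits

H(X) = −Σ p·log₂ p.
  −(0.14)·log₂(0.14) = 0.3971
  −(0.74)·log₂(0.74) = 0.3215
  −(0.10)·log₂(0.10) = 0.3322
  −(0.02)·log₂(0.02) = 0.1129
Sum: 0.3971 + 0.3215 + 0.3322 + 0.1129 = 1.164 bits.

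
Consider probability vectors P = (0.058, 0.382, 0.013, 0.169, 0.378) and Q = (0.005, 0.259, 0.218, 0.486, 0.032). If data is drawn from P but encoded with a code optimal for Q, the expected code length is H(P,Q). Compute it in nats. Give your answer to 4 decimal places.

2.2662 nats

H(P,Q) = −Σ p·ln q.
  −0.058·ln(0.005) = 0.30730
  −0.382·ln(0.259) = 0.51605
  −0.013·ln(0.218) = 0.01980
  −0.169·ln(0.486) = 0.12194
  −0.378·ln(0.032) = 1.30108
H(P,Q) = 2.2662 nats.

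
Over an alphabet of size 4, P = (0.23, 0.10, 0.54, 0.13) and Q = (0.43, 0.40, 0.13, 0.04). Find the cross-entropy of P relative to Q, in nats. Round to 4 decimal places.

H(P,Q) = −Σ p·ln q.
  −0.23·ln(0.43) = 0.19411
  −0.10·ln(0.40) = 0.09163
  −0.54·ln(0.13) = 1.10172
  −0.13·ln(0.04) = 0.41845
H(P,Q) = 1.8059 nats.

1.8059 nats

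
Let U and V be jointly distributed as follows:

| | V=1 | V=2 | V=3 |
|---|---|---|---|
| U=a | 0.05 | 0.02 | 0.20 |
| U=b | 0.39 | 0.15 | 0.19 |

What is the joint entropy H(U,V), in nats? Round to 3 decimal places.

1.517 nats

H(U,V) = −Σ p(x,y)·ln p(x,y) over all 6 cells.
  cell (a,1): −0.05·ln0.05 = 0.1498
  cell (a,2): −0.02·ln0.02 = 0.0782
  cell (a,3): −0.20·ln0.20 = 0.3219
  cell (b,1): −0.39·ln0.39 = 0.3672
  cell (b,2): −0.15·ln0.15 = 0.2846
  cell (b,3): −0.19·ln0.19 = 0.3155
Sum = 1.517 nats.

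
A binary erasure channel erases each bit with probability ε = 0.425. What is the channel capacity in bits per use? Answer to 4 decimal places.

0.5750 bits

Binary erasure channel: capacity C = 1 − ε.
C = 1 − 0.425 = 0.5750 bits per channel use.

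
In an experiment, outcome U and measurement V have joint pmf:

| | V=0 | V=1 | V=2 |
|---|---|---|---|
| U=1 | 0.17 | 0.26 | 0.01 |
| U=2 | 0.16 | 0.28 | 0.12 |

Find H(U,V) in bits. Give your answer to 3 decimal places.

H(U,V) = −Σ p(x,y)·log₂ p(x,y) over all 6 cells.
  cell (1,0): −0.17·log₂0.17 = 0.4346
  cell (1,1): −0.26·log₂0.26 = 0.5053
  cell (1,2): −0.01·log₂0.01 = 0.0664
  cell (2,0): −0.16·log₂0.16 = 0.4230
  cell (2,1): −0.28·log₂0.28 = 0.5142
  cell (2,2): −0.12·log₂0.12 = 0.3671
Sum = 2.311 bits.

2.311 bits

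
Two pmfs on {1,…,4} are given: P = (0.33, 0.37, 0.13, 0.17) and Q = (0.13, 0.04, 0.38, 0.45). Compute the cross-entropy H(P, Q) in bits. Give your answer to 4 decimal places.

H(P,Q) = −Σ p·log₂ q.
  −0.33·log₂(0.13) = 0.97133
  −0.37·log₂(0.04) = 1.71823
  −0.13·log₂(0.38) = 0.18147
  −0.17·log₂(0.45) = 0.19584
H(P,Q) = 3.0669 bits.

3.0669 bits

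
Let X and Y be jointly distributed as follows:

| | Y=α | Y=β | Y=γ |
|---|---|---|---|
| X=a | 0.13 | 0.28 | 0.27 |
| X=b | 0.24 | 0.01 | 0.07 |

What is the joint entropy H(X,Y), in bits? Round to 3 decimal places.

H(X,Y) = −Σ p(x,y)·log₂ p(x,y) over all 6 cells.
  cell (a,α): −0.13·log₂0.13 = 0.3826
  cell (a,β): −0.28·log₂0.28 = 0.5142
  cell (a,γ): −0.27·log₂0.27 = 0.5100
  cell (b,α): −0.24·log₂0.24 = 0.4941
  cell (b,β): −0.01·log₂0.01 = 0.0664
  cell (b,γ): −0.07·log₂0.07 = 0.2686
Sum = 2.236 bits.

2.236 bits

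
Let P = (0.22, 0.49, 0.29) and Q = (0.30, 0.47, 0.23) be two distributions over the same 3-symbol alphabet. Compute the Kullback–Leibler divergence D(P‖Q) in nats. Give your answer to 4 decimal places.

0.0194 nats

D(P‖Q) = Σ p·ln(p/q).
  0.22·ln(0.22/0.30) = -0.06823
  0.49·ln(0.49/0.47) = 0.02042
  0.29·ln(0.29/0.23) = 0.06722
D(P‖Q) = 0.0194 nats.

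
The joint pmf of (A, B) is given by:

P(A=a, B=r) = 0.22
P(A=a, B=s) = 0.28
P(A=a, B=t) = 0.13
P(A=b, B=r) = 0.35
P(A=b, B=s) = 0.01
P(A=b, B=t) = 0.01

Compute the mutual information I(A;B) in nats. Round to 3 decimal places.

Marginals: p(A) = (0.6300, 0.3700), p(B) = (0.5700, 0.2900, 0.1400).
I(A;B) = Σ p(x,y)·ln[p(x,y)/(p(x)p(y))].
  (a,r): 0.22·ln(0.6126) = -0.1078
  (a,s): 0.28·ln(1.5326) = 0.1195
  (a,t): 0.13·ln(1.4739) = 0.0504
  (b,r): 0.35·ln(1.6596) = 0.1773
  (b,s): 0.01·ln(0.0932) = -0.0237
  (b,t): 0.01·ln(0.1931) = -0.0164
Sum = 0.199 nats.

0.199 nats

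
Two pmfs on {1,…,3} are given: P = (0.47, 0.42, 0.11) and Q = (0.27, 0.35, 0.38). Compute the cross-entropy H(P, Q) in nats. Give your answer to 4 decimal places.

H(P,Q) = −Σ p·ln q.
  −0.47·ln(0.27) = 0.61539
  −0.42·ln(0.35) = 0.44093
  −0.11·ln(0.38) = 0.10643
H(P,Q) = 1.1627 nats.

1.1627 nats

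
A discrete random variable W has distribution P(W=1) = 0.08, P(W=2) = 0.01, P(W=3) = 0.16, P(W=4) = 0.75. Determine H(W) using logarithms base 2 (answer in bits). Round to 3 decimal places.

H(W) = −Σ p·log₂ p.
  −(0.08)·log₂(0.08) = 0.2915
  −(0.01)·log₂(0.01) = 0.0664
  −(0.16)·log₂(0.16) = 0.4230
  −(0.75)·log₂(0.75) = 0.3113
Sum: 0.2915 + 0.0664 + 0.4230 + 0.3113 = 1.092 bits.

1.092 bits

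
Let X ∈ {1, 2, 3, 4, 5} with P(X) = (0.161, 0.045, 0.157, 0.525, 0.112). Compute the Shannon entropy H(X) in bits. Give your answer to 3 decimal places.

H(X) = −Σ p·log₂ p.
  −(0.161)·log₂(0.161) = 0.4242
  −(0.045)·log₂(0.045) = 0.2013
  −(0.157)·log₂(0.157) = 0.4194
  −(0.525)·log₂(0.525) = 0.4880
  −(0.112)·log₂(0.112) = 0.3537
Sum: 0.4242 + 0.2013 + 0.4194 + 0.4880 + 0.3537 = 1.887 bits.

1.887 bits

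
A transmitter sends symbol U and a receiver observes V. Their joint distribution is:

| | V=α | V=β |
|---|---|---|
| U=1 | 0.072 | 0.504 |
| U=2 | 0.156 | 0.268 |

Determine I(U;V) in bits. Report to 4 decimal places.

0.0590 bits

Marginals: p(U) = (0.5760, 0.4240), p(V) = (0.2280, 0.7720).
I(U;V) = H(U) + H(V) − H(U,V).
H(U) = 0.9833, H(V) = 0.7745, H(U,V) = 1.6988.
I(U;V) = 0.9833 + 0.7745 − 1.6988 = 0.0590 bits.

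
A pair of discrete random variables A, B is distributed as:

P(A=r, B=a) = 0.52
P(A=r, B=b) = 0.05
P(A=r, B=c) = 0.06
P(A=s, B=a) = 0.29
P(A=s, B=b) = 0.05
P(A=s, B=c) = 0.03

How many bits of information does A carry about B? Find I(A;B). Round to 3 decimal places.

Marginals: p(A) = (0.6300, 0.3700), p(B) = (0.8100, 0.1000, 0.0900).
I(A;B) = Σ p(x,y)·log₂[p(x,y)/(p(x)p(y))].
  (r,a): 0.52·log₂(1.0190) = 0.0141
  (r,b): 0.05·log₂(0.7937) = -0.0167
  (r,c): 0.06·log₂(1.0582) = 0.0049
  (s,a): 0.29·log₂(0.9676) = -0.0138
  (s,b): 0.05·log₂(1.3514) = 0.0217
  (s,c): 0.03·log₂(0.9009) = -0.0045
Sum = 0.006 bits.

0.006 bits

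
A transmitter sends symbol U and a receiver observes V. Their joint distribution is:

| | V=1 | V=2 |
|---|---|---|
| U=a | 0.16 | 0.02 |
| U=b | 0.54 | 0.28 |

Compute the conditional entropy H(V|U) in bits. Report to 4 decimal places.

Marginals: p(U) = (0.1800, 0.8200), p(V) = (0.7000, 0.3000).
H(V|U) = Σ p(U) · H(V|U=·).
  U=a: p=0.1800, H(V|U=a) = 0.5033
  U=b: p=0.8200, H(V|U=b) = 0.9262
Weighted sum = 0.8501 bits.

0.8501 bits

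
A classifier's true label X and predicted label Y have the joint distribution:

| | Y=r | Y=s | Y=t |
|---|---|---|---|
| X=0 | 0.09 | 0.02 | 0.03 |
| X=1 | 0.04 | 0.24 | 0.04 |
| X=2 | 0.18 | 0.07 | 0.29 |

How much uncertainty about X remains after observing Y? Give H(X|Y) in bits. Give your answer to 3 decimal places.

1.092 bits

Marginals: p(X) = (0.1400, 0.3200, 0.5400), p(Y) = (0.3100, 0.3300, 0.3600).
H(X|Y) = Σ p(Y) · H(X|Y=·).
  Y=r: p=0.3100, H(X|Y=r) = 1.3546
  Y=s: p=0.3300, H(X|Y=s) = 1.0538
  Y=t: p=0.3600, H(X|Y=t) = 0.9022
Weighted sum = 1.092 bits.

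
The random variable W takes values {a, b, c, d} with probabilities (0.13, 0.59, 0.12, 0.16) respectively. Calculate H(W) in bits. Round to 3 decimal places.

H(W) = −Σ p·log₂ p.
  −(0.13)·log₂(0.13) = 0.3826
  −(0.59)·log₂(0.59) = 0.4491
  −(0.12)·log₂(0.12) = 0.3671
  −(0.16)·log₂(0.16) = 0.4230
Sum: 0.3826 + 0.4491 + 0.3671 + 0.4230 = 1.622 bits.

1.622 bits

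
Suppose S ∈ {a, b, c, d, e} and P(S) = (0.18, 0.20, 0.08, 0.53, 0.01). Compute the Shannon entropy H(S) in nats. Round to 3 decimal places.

1.215 nats

H(S) = −Σ p·ln p.
  −(0.18)·ln(0.18) = 0.3087
  −(0.20)·ln(0.20) = 0.3219
  −(0.08)·ln(0.08) = 0.2021
  −(0.53)·ln(0.53) = 0.3365
  −(0.01)·ln(0.01) = 0.0461
Sum: 0.3087 + 0.3219 + 0.2021 + 0.3365 + 0.0461 = 1.215 nats.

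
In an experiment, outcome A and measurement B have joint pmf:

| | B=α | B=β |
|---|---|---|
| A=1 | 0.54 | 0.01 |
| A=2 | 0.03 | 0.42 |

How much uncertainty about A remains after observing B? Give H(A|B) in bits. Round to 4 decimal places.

0.2381 bits

Marginals: p(A) = (0.5500, 0.4500), p(B) = (0.5700, 0.4300).
H(A|B) = Σ p(B) · H(A|B=·).
  B=α: p=0.5700, H(A|B=α) = 0.2975
  B=β: p=0.4300, H(A|B=β) = 0.1594
Weighted sum = 0.2381 bits.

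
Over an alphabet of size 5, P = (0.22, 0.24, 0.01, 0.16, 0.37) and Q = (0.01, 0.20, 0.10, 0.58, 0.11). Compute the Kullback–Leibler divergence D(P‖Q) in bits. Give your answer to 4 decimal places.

D(P‖Q) = Σ p·log₂(p/q).
  0.22·log₂(0.22/0.01) = 0.98107
  0.24·log₂(0.24/0.20) = 0.06313
  0.01·log₂(0.01/0.10) = -0.03322
  0.16·log₂(0.16/0.58) = -0.29728
  0.37·log₂(0.37/0.11) = 0.64751
D(P‖Q) = 1.3612 bits.

1.3612 bits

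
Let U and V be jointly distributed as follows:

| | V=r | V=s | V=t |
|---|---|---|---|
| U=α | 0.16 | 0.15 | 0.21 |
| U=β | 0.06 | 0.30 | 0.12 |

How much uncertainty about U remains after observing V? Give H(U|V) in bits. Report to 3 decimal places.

Marginals: p(U) = (0.5200, 0.4800), p(V) = (0.2200, 0.4500, 0.3300).
H(U|V) = Σ p(V) · H(U|V=·).
  V=r: p=0.2200, H(U|V=r) = 0.8454
  V=s: p=0.4500, H(U|V=s) = 0.9183
  V=t: p=0.3300, H(U|V=t) = 0.9457
Weighted sum = 0.911 bits.

0.911 bits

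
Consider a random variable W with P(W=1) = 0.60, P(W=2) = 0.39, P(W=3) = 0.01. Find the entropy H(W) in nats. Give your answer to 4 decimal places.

H(W) = −Σ p·ln p.
  −(0.60)·ln(0.60) = 0.30650
  −(0.39)·ln(0.39) = 0.36723
  −(0.01)·ln(0.01) = 0.04605
Sum: 0.30650 + 0.36723 + 0.04605 = 0.7198 nats.

0.7198 nats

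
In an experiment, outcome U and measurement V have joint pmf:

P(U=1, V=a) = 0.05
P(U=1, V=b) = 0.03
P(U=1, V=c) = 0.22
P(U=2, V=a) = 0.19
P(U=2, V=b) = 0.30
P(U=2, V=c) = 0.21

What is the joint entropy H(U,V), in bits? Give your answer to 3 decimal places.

2.298 bits

H(U,V) = −Σ p(x,y)·log₂ p(x,y) over all 6 cells.
  cell (1,a): −0.05·log₂0.05 = 0.2161
  cell (1,b): −0.03·log₂0.03 = 0.1518
  cell (1,c): −0.22·log₂0.22 = 0.4806
  cell (2,a): −0.19·log₂0.19 = 0.4552
  cell (2,b): −0.30·log₂0.30 = 0.5211
  cell (2,c): −0.21·log₂0.21 = 0.4728
Sum = 2.298 bits.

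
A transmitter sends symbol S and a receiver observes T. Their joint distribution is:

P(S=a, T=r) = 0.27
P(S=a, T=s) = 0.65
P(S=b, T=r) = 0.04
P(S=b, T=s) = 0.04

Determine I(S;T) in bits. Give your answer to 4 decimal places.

0.0099 bits

Marginals: p(S) = (0.9200, 0.0800), p(T) = (0.3100, 0.6900).
I(S;T) = H(S) + H(T) − H(S,T).
H(S) = 0.4022, H(T) = 0.8932, H(S,T) = 1.2855.
I(S;T) = 0.4022 + 0.8932 − 1.2855 = 0.0099 bits.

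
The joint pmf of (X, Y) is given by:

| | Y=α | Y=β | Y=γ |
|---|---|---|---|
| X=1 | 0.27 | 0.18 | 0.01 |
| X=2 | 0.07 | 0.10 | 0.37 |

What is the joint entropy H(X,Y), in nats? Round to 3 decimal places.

H(X,Y) = −Σ p(x,y)·ln p(x,y) over all 6 cells.
  cell (1,α): −0.27·ln0.27 = 0.3535
  cell (1,β): −0.18·ln0.18 = 0.3087
  cell (1,γ): −0.01·ln0.01 = 0.0461
  cell (2,α): −0.07·ln0.07 = 0.1861
  cell (2,β): −0.10·ln0.10 = 0.2303
  cell (2,γ): −0.37·ln0.37 = 0.3679
Sum = 1.493 nats.

1.493 nats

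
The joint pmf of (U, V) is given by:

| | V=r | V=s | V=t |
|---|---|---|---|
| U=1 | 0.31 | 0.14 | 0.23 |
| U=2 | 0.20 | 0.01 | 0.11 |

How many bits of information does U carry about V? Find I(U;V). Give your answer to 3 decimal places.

Marginals: p(U) = (0.6800, 0.3200), p(V) = (0.5100, 0.1500, 0.3400).
I(U;V) = H(U) + H(V) − H(U,V).
H(U) = 0.9044, H(V) = 1.4351, H(U,V) = 2.2897.
I(U;V) = 0.9044 + 1.4351 − 2.2897 = 0.050 bits.

0.050 bits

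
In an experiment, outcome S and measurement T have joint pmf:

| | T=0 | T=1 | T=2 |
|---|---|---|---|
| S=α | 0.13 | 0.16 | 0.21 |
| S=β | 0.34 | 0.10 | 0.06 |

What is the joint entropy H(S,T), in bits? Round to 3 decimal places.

H(S,T) = −Σ p(x,y)·log₂ p(x,y) over all 6 cells.
  cell (α,0): −0.13·log₂0.13 = 0.3826
  cell (α,1): −0.16·log₂0.16 = 0.4230
  cell (α,2): −0.21·log₂0.21 = 0.4728
  cell (β,0): −0.34·log₂0.34 = 0.5292
  cell (β,1): −0.10·log₂0.10 = 0.3322
  cell (β,2): −0.06·log₂0.06 = 0.2435
Sum = 2.383 bits.

2.383 bits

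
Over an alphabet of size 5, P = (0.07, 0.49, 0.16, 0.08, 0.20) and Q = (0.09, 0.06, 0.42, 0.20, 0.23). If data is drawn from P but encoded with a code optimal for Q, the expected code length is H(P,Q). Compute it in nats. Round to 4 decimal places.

2.1086 nats

H(P,Q) = −Σ p·ln q.
  −0.07·ln(0.09) = 0.16856
  −0.49·ln(0.06) = 1.37857
  −0.16·ln(0.42) = 0.13880
  −0.08·ln(0.20) = 0.12876
  −0.20·ln(0.23) = 0.29394
H(P,Q) = 2.1086 nats.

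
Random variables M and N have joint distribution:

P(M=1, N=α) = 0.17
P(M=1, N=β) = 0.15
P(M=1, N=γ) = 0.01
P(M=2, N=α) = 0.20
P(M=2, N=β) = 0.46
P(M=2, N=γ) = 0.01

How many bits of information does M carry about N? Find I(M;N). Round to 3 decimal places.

0.036 bits

Marginals: p(M) = (0.3300, 0.6700), p(N) = (0.3700, 0.6100, 0.0200).
I(M;N) = Σ p(x,y)·log₂[p(x,y)/(p(x)p(y))].
  (1,α): 0.17·log₂(1.3923) = 0.0812
  (1,β): 0.15·log₂(0.7452) = -0.0637
  (1,γ): 0.01·log₂(1.5152) = 0.0060
  (2,α): 0.20·log₂(0.8068) = -0.0620
  (2,β): 0.46·log₂(1.1255) = 0.0785
  (2,γ): 0.01·log₂(0.7463) = -0.0042
Sum = 0.036 bits.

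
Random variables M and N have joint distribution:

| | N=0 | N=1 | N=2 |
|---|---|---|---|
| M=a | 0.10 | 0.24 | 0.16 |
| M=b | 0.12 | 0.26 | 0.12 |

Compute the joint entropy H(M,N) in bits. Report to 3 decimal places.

H(M,N) = −Σ p(x,y)·log₂ p(x,y) over all 6 cells.
  cell (a,0): −0.10·log₂0.10 = 0.3322
  cell (a,1): −0.24·log₂0.24 = 0.4941
  cell (a,2): −0.16·log₂0.16 = 0.4230
  cell (b,0): −0.12·log₂0.12 = 0.3671
  cell (b,1): −0.26·log₂0.26 = 0.5053
  cell (b,2): −0.12·log₂0.12 = 0.3671
Sum = 2.489 bits.

2.489 bits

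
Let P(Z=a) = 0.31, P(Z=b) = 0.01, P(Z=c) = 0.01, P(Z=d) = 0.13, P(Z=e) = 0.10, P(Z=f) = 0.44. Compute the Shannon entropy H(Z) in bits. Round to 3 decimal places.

1.893 bits

H(Z) = −Σ p·log₂ p.
  −(0.31)·log₂(0.31) = 0.5238
  −(0.01)·log₂(0.01) = 0.0664
  −(0.01)·log₂(0.01) = 0.0664
  −(0.13)·log₂(0.13) = 0.3826
  −(0.10)·log₂(0.10) = 0.3322
  −(0.44)·log₂(0.44) = 0.5211
Sum: 0.5238 + 0.0664 + 0.0664 + 0.3826 + 0.3322 + 0.5211 = 1.893 bits.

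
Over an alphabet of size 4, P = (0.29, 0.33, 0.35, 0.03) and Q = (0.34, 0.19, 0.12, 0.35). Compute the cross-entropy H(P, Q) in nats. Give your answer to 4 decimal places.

1.6345 nats

H(P,Q) = −Σ p·ln q.
  −0.29·ln(0.34) = 0.31285
  −0.33·ln(0.19) = 0.54804
  −0.35·ln(0.12) = 0.74209
  −0.03·ln(0.35) = 0.03149
H(P,Q) = 1.6345 nats.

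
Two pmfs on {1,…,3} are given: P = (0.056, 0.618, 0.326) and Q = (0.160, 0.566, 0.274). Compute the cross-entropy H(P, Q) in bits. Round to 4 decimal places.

H(P,Q) = −Σ p·log₂ q.
  −0.056·log₂(0.160) = 0.14806
  −0.618·log₂(0.566) = 0.50746
  −0.326·log₂(0.274) = 0.60889
H(P,Q) = 1.2644 bits.

1.2644 bits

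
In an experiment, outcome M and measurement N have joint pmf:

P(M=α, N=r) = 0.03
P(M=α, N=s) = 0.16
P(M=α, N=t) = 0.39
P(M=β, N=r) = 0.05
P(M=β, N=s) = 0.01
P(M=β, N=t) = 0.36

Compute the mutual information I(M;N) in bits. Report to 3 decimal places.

Marginals: p(M) = (0.5800, 0.4200), p(N) = (0.0800, 0.1700, 0.7500).
I(M;N) = Σ p(x,y)·log₂[p(x,y)/(p(x)p(y))].
  (α,r): 0.03·log₂(0.6466) = -0.0189
  (α,s): 0.16·log₂(1.6227) = 0.1117
  (α,t): 0.39·log₂(0.8966) = -0.0614
  (β,r): 0.05·log₂(1.4881) = 0.0287
  (β,s): 0.01·log₂(0.1401) = -0.0284
  (β,t): 0.36·log₂(1.1429) = 0.0694
Sum = 0.101 bits.

0.101 bits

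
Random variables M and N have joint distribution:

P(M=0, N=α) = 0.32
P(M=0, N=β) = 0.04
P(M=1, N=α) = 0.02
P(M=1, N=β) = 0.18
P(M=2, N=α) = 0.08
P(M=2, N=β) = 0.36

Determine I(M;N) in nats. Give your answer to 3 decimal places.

Marginals: p(M) = (0.3600, 0.2000, 0.4400), p(N) = (0.4200, 0.5800).
I(M;N) = Σ p(x,y)·ln[p(x,y)/(p(x)p(y))].
  (0,α): 0.32·ln(2.1164) = 0.2399
  (0,β): 0.04·ln(0.1916) = -0.0661
  (1,α): 0.02·ln(0.2381) = -0.0287
  (1,β): 0.18·ln(1.5517) = 0.0791
  (2,α): 0.08·ln(0.4329) = -0.0670
  (2,β): 0.36·ln(1.4107) = 0.1239
Sum = 0.281 nats.

0.281 nats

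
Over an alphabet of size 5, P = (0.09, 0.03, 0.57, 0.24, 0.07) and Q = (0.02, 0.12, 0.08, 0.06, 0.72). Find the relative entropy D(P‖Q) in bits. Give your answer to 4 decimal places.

D(P‖Q) = Σ p·log₂(p/q).
  0.09·log₂(0.09/0.02) = 0.19529
  0.03·log₂(0.03/0.12) = -0.06000
  0.57·log₂(0.57/0.08) = 1.61475
  0.24·log₂(0.24/0.06) = 0.48000
  0.07·log₂(0.07/0.72) = -0.23538
D(P‖Q) = 1.9947 bits.

1.9947 bits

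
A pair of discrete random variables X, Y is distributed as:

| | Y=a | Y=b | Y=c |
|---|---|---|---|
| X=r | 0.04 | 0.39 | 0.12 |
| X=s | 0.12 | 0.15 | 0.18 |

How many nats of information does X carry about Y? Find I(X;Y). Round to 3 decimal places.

Marginals: p(X) = (0.5500, 0.4500), p(Y) = (0.1600, 0.5400, 0.3000).
I(X;Y) = H(X) + H(Y) − H(X,Y).
H(X) = 0.6881, H(Y) = 0.9871, H(X,Y) = 1.5981.
I(X;Y) = 0.6881 + 0.9871 − 1.5981 = 0.077 nats.

0.077 nats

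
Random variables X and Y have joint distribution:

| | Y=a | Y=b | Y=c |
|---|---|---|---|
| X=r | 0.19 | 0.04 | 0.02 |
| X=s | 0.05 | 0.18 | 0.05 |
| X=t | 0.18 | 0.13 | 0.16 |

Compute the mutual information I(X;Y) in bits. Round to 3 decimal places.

0.187 bits

Marginals: p(X) = (0.2500, 0.2800, 0.4700), p(Y) = (0.4200, 0.3500, 0.2300).
I(X;Y) = Σ p(x,y)·log₂[p(x,y)/(p(x)p(y))].
  (r,a): 0.19·log₂(1.8095) = 0.1626
  (r,b): 0.04·log₂(0.4571) = -0.0452
  (r,c): 0.02·log₂(0.3478) = -0.0305
  (s,a): 0.05·log₂(0.4252) = -0.0617
  (s,b): 0.18·log₂(1.8367) = 0.1579
  (s,c): 0.05·log₂(0.7764) = -0.0183
  (t,a): 0.18·log₂(0.9119) = -0.0240
  (t,b): 0.13·log₂(0.7903) = -0.0441
  (t,c): 0.16·log₂(1.4801) = 0.0905
Sum = 0.187 bits.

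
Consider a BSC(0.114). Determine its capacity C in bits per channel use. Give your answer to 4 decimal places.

0.4881 bits

Binary symmetric channel: C = 1 − h₂(ε) where h₂ is the binary entropy function.
h₂(0.114) = −0.114·log₂0.114 − 0.886·log₂0.886 = 0.5119.
C = 1 − 0.5119 = 0.4881 bits per channel use.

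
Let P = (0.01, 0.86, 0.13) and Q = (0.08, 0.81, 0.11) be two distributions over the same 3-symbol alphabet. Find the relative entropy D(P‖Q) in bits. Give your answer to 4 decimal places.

D(P‖Q) = Σ p·log₂(p/q).
  0.01·log₂(0.01/0.08) = -0.03000
  0.86·log₂(0.86/0.81) = 0.07432
  0.13·log₂(0.13/0.11) = 0.03133
D(P‖Q) = 0.0756 bits.

0.0756 bits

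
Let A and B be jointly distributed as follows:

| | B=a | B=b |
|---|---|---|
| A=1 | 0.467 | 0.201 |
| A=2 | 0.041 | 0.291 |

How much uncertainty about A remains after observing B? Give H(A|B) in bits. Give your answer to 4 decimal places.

0.6856 bits

Marginals: p(A) = (0.6680, 0.3320), p(B) = (0.5080, 0.4920).
H(A|B) = Σ p(B) · H(A|B=·).
  B=a: p=0.5080, H(A|B=a) = 0.4047
  B=b: p=0.4920, H(A|B=b) = 0.9757
Weighted sum = 0.6856 bits.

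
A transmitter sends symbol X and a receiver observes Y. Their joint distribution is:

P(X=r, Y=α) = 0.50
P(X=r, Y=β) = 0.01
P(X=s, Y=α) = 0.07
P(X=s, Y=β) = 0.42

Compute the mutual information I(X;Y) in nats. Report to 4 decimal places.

Marginals: p(X) = (0.5100, 0.4900), p(Y) = (0.5700, 0.4300).
I(X;Y) = H(X) + H(Y) − H(X,Y).
H(X) = 0.6929, H(Y) = 0.6833, H(X,Y) = 0.9431.
I(X;Y) = 0.6929 + 0.6833 − 0.9431 = 0.4331 nats.

0.4331 nats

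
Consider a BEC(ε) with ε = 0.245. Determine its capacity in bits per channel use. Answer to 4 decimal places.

Binary erasure channel: capacity C = 1 − ε.
C = 1 − 0.245 = 0.7550 bits per channel use.

0.7550 bits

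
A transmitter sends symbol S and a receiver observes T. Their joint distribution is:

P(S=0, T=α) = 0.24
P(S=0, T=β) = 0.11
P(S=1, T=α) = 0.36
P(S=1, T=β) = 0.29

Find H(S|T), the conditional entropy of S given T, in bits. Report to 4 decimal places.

Marginals: p(S) = (0.3500, 0.6500), p(T) = (0.6000, 0.4000).
H(S|T) = Σ p(T) · H(S|T=·).
  T=α: p=0.6000, H(S|T=α) = 0.9710
  T=β: p=0.4000, H(S|T=β) = 0.8485
Weighted sum = 0.9220 bits.

0.9220 bits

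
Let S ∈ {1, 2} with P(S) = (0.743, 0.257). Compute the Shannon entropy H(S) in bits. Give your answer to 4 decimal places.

H(S) = −Σ p·log₂ p.
  −(0.743)·log₂(0.743) = 0.31842
  −(0.257)·log₂(0.257) = 0.50376
Sum: 0.31842 + 0.50376 = 0.8222 bits.

0.8222 bits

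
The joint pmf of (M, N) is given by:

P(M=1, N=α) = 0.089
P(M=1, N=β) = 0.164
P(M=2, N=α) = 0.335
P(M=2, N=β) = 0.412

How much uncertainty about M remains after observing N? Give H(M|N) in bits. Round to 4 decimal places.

0.8107 bits

Chain rule: H(M|N) = H(M,N) − H(N).
Marginals: p(M) = (0.2530, 0.7470), p(N) = (0.4240, 0.5760).
H(M,N) = 1.7940 bits; H(N) = 0.9833 bits.
H(M|N) = 1.7940 − 0.9833 = 0.8107 bits.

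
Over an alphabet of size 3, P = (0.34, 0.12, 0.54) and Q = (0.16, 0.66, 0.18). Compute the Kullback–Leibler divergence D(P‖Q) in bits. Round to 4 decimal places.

D(P‖Q) = Σ p·log₂(p/q).
  0.34·log₂(0.34/0.16) = 0.36974
  0.12·log₂(0.12/0.66) = -0.29513
  0.54·log₂(0.54/0.18) = 0.85588
D(P‖Q) = 0.9305 bits.

0.9305 bits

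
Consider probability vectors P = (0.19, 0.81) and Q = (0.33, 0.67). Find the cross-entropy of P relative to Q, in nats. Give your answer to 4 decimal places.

H(P,Q) = −Σ p·ln q.
  −0.19·ln(0.33) = 0.21065
  −0.81·ln(0.67) = 0.32439
H(P,Q) = 0.5350 nats.

0.5350 nats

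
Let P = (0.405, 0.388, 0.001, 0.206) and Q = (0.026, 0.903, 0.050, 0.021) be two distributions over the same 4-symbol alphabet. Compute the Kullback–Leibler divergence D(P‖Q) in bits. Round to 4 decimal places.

D(P‖Q) = Σ p·log₂(p/q).
  0.405·log₂(0.405/0.026) = 1.60434
  0.388·log₂(0.388/0.903) = -0.47284
  0.001·log₂(0.001/0.050) = -0.00564
  0.206·log₂(0.206/0.021) = 0.67860
D(P‖Q) = 1.8045 bits.

1.8045 bits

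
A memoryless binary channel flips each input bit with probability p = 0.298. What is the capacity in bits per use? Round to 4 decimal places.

Binary symmetric channel: C = 1 − h₂(ε) where h₂ is the binary entropy function.
h₂(0.298) = −0.298·log₂0.298 − 0.702·log₂0.702 = 0.8788.
C = 1 − 0.8788 = 0.1212 bits per channel use.

0.1212 bits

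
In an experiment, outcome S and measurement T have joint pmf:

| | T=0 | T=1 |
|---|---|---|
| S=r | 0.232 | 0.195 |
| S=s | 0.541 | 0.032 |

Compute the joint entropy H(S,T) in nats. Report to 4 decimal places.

1.1002 nats

H(S,T) = −Σ p(x,y)·ln p(x,y) over all 4 cells.
  cell (r,0): −0.232·ln0.232 = 0.33896
  cell (r,1): −0.195·ln0.195 = 0.31878
  cell (s,0): −0.541·ln0.541 = 0.33236
  cell (s,1): −0.032·ln0.032 = 0.11014
Sum = 1.1002 nats.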